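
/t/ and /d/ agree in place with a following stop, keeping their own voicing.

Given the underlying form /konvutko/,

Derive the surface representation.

[konvukko]

/t/ before /k/ (velar) → [k]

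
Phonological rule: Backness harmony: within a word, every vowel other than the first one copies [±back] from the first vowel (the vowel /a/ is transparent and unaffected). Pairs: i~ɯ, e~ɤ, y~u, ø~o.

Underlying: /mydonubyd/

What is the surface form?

/o/ harmonizes with /y/ ([-back]) → [ø]
/u/ harmonizes with /y/ ([-back]) → [y]

[mydønybyd]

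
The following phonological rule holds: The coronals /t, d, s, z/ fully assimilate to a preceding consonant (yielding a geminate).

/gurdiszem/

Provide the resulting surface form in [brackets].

[gurrissem]

/d/ after /r/ → [r] (total assimilation)
/z/ after /s/ → [s] (total assimilation)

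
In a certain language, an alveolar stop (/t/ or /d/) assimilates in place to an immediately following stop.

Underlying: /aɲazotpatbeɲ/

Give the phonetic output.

[aɲazoppapbeɲ]

/t/ before /p/ (labial) → [p]
/t/ before /b/ (labial) → [p]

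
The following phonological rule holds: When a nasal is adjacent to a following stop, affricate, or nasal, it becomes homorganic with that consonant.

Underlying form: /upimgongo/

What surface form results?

[upiŋgoŋgo]

/m/ before /g/ (velar) → [ŋ]
/n/ before /g/ (velar) → [ŋ]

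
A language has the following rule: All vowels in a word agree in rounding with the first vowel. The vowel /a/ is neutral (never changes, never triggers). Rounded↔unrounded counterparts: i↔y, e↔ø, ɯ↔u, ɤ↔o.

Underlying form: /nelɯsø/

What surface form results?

[nelɯse]

/ø/ harmonizes with /e/ ([-round]) → [e]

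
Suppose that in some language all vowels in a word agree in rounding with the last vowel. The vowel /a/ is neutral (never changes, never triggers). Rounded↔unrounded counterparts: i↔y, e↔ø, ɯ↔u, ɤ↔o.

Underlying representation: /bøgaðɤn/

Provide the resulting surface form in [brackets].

[begaðɤn]

/ø/ harmonizes with /ɤ/ ([-round]) → [e]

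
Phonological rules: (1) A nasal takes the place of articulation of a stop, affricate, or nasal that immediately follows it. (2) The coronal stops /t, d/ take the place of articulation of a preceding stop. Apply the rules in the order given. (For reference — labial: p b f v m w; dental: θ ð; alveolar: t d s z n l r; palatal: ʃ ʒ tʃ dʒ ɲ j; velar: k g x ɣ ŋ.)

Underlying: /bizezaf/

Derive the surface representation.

Rule 1: no segment meets the rule's conditions; no change.
After rule 1: bizezaf
Rule 2: no segment meets the rule's conditions; no change.

[bizezaf]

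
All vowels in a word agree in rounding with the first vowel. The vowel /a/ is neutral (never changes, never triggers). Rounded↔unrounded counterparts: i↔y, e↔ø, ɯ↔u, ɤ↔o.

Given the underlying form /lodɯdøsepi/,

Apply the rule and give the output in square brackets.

[lodudøsøpy]

/ɯ/ harmonizes with /o/ ([+round]) → [u]
/e/ harmonizes with /o/ ([+round]) → [ø]
/i/ harmonizes with /o/ ([+round]) → [y]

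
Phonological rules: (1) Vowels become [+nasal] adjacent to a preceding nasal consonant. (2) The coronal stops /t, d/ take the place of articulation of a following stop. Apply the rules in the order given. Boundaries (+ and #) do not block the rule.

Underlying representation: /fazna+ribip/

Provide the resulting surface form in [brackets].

[faznã+ribip]

Rule 1: /a/ after nasal /n/ → [ã]
After rule 1: faznã+ribip
Rule 2: no segment meets the rule's conditions; no change.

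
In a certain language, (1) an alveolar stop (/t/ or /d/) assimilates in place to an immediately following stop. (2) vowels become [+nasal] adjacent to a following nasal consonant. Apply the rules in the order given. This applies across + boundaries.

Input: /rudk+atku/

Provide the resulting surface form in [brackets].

Rule 1: /d/ before /k/ (velar) → [g]
Rule 1: /t/ before /k/ (velar) → [k]
After rule 1: rugk+akku
Rule 2: no segment meets the rule's conditions; no change.

[rugk+akku]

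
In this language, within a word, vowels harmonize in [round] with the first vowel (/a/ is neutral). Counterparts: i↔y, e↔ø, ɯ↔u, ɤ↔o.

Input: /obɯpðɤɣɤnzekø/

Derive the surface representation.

[obupðoɣonzøkø]

/ɯ/ harmonizes with /o/ ([+round]) → [u]
/ɤ/ harmonizes with /o/ ([+round]) → [o]
/ɤ/ harmonizes with /o/ ([+round]) → [o]
/e/ harmonizes with /o/ ([+round]) → [ø]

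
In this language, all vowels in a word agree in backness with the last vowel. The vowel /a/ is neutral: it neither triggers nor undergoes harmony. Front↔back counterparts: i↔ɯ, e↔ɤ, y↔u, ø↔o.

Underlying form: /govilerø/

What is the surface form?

/o/ harmonizes with /ø/ ([-back]) → [ø]

[gøvilerø]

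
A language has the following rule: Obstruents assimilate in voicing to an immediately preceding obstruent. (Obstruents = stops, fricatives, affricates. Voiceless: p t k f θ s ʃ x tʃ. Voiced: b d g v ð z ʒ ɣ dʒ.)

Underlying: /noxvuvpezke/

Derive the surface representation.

[noxfuvbezge]

/v/ after /x/ (voiceless) → [f]
/p/ after /v/ (voiced) → [b]
/k/ after /z/ (voiced) → [g]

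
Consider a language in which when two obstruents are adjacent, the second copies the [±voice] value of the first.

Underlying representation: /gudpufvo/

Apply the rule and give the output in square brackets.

/p/ after /d/ (voiced) → [b]
/v/ after /f/ (voiceless) → [f]

[gudbuffo]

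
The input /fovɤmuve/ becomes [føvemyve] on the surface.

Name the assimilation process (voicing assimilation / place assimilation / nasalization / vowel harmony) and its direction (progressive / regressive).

/o/→[ø] /ɤ/→[e] /u/→[y].
Vowels agree with the last vowel, so the harmony is regressive.

vowel harmony, regressive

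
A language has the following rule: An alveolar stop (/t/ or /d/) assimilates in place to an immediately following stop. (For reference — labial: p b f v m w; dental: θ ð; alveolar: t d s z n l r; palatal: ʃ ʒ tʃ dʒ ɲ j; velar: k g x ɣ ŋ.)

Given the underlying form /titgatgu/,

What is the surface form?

[tikgakgu]

/t/ before /g/ (velar) → [k]
/t/ before /g/ (velar) → [k]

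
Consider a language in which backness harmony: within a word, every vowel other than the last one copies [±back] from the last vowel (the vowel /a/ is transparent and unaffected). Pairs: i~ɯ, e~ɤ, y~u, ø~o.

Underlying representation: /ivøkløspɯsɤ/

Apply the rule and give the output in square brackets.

[ɯvoklospɯsɤ]

/i/ harmonizes with /ɤ/ ([+back]) → [ɯ]
/ø/ harmonizes with /ɤ/ ([+back]) → [o]
/ø/ harmonizes with /ɤ/ ([+back]) → [o]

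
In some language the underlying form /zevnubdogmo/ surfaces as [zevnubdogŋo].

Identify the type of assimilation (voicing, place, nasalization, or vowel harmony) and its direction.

place assimilation, progressive

/m/→[ŋ].
Each target copies a feature from the preceding segment, so the direction is progressive.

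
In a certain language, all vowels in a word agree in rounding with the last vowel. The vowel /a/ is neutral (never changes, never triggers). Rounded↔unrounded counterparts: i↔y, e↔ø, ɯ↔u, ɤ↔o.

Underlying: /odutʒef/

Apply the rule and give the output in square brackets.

/o/ harmonizes with /e/ ([-round]) → [ɤ]
/u/ harmonizes with /e/ ([-round]) → [ɯ]

[ɤdɯtʒef]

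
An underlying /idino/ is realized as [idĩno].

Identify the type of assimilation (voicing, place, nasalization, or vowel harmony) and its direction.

nasalization, regressive

/i/→[ĩ].
Each target copies a feature from the following segment, so the direction is regressive.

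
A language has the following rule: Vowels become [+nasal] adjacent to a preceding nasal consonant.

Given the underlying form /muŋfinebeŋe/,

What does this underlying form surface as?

/u/ after nasal /m/ → [ũ]
/e/ after nasal /n/ → [ẽ]
/e/ after nasal /ŋ/ → [ẽ]

[mũŋfinẽbeŋẽ]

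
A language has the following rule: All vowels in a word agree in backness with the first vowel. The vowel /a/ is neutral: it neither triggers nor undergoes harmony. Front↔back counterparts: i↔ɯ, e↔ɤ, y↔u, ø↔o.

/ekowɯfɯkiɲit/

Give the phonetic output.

[ekøwifikiɲit]

/o/ harmonizes with /e/ ([-back]) → [ø]
/ɯ/ harmonizes with /e/ ([-back]) → [i]
/ɯ/ harmonizes with /e/ ([-back]) → [i]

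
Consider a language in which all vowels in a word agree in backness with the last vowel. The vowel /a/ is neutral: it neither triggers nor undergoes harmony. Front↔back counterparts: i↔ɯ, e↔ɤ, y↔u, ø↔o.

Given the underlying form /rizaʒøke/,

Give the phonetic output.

no segment meets the rule's conditions; no change.

[rizaʒøke]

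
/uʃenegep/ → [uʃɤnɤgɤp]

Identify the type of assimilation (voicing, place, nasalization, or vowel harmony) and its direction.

/e/→[ɤ] /e/→[ɤ] /e/→[ɤ].
Vowels agree with the first vowel, so the harmony is progressive.

vowel harmony, progressive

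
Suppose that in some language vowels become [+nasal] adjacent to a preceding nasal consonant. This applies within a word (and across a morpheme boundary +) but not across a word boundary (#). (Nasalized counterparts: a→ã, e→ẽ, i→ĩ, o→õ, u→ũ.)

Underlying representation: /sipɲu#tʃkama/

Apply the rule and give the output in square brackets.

[sipɲũ#tʃkamã]

/u/ after nasal /ɲ/ → [ũ]
/a/ after nasal /m/ → [ã]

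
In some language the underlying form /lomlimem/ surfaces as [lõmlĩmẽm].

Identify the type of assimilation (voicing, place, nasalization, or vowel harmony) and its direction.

nasalization, regressive

/o/→[õ] /i/→[ĩ] /e/→[ẽ].
Each target copies a feature from the following segment, so the direction is regressive.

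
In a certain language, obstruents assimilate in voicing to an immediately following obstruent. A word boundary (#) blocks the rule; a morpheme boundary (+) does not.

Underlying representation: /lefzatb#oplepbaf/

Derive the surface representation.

/f/ before /z/ (voiced) → [v]
/t/ before /b/ (voiced) → [d]
/p/ before /b/ (voiced) → [b]

[levzadb#oplebbaf]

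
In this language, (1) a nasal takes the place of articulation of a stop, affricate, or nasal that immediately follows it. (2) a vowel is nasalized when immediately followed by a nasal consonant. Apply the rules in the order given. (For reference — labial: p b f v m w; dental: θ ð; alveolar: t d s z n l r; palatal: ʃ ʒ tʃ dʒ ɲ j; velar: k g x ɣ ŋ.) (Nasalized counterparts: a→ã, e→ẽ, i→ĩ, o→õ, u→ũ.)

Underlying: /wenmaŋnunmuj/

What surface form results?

[wẽmmãnnũmmuj]

Rule 1: /n/ before /m/ (labial) → [m]
Rule 1: /ŋ/ before /n/ (alveolar) → [n]
Rule 1: /n/ before /m/ (labial) → [m]
After rule 1: wemmannummuj
Rule 2: /e/ before nasal /m/ → [ẽ]
Rule 2: /a/ before nasal /n/ → [ã]
Rule 2: /u/ before nasal /m/ → [ũ]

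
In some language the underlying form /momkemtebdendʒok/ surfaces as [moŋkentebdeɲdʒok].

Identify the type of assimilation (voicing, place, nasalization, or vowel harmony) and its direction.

/m/→[ŋ] /m/→[n] /n/→[ɲ].
Each target copies a feature from the following segment, so the direction is regressive.

place assimilation, regressive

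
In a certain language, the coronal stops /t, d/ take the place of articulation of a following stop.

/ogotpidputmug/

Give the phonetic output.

[ogoppibputmug]

/t/ before /p/ (labial) → [p]
/d/ before /p/ (labial) → [b]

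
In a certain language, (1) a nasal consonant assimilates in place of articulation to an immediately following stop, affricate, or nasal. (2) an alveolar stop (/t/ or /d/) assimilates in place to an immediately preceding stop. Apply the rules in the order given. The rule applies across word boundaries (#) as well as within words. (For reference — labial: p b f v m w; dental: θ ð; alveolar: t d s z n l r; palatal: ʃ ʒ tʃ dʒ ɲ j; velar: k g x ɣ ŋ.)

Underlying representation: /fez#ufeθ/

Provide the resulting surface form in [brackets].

[fez#ufeθ]

Rule 1: no segment meets the rule's conditions; no change.
After rule 1: fez#ufeθ
Rule 2: no segment meets the rule's conditions; no change.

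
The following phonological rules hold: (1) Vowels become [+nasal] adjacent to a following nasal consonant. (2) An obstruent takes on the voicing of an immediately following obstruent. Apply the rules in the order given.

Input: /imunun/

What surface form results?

[ĩmũnũn]

Rule 1: /i/ before nasal /m/ → [ĩ]
Rule 1: /u/ before nasal /n/ → [ũ]
Rule 1: /u/ before nasal /n/ → [ũ]
After rule 1: ĩmũnũn
Rule 2: no segment meets the rule's conditions; no change.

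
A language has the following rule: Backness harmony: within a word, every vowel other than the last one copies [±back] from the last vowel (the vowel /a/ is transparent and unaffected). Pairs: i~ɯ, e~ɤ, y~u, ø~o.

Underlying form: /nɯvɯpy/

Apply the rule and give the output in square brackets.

[nivipy]

/ɯ/ harmonizes with /y/ ([-back]) → [i]
/ɯ/ harmonizes with /y/ ([-back]) → [i]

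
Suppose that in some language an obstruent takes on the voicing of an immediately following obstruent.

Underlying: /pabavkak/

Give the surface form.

/v/ before /k/ (voiceless) → [f]

[pabafkak]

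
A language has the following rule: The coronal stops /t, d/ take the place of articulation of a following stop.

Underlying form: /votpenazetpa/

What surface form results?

/t/ before /p/ (labial) → [p]
/t/ before /p/ (labial) → [p]

[voppenazeppa]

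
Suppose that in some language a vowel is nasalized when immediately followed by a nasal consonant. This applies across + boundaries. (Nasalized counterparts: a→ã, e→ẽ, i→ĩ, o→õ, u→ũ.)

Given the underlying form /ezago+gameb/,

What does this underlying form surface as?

/a/ before nasal /m/ → [ã]

[ezago+gãmeb]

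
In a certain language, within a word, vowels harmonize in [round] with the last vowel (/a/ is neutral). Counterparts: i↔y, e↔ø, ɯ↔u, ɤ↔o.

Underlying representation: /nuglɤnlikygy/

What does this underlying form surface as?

/ɤ/ harmonizes with /y/ ([+round]) → [o]
/i/ harmonizes with /y/ ([+round]) → [y]

[nuglonlykygy]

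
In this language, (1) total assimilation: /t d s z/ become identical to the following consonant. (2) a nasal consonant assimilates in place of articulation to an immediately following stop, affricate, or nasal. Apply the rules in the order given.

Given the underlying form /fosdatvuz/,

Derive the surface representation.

Rule 1: /s/ before /d/ → [d] (total assimilation)
Rule 1: /t/ before /v/ → [v] (total assimilation)
After rule 1: foddavvuz
Rule 2: no segment meets the rule's conditions; no change.

[foddavvuz]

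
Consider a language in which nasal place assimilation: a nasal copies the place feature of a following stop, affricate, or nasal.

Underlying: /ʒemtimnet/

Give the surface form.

[ʒentinnet]

/m/ before /t/ (alveolar) → [n]
/m/ before /n/ (alveolar) → [n]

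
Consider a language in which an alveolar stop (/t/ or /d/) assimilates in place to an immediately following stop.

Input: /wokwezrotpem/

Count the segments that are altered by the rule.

/t/ before /p/ (labial) → [p]
1 segment changes.

1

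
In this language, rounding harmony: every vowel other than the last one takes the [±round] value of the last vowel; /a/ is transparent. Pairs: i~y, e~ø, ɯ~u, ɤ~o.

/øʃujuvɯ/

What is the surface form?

/ø/ harmonizes with /ɯ/ ([-round]) → [e]
/u/ harmonizes with /ɯ/ ([-round]) → [ɯ]
/u/ harmonizes with /ɯ/ ([-round]) → [ɯ]

[eʃɯjɯvɯ]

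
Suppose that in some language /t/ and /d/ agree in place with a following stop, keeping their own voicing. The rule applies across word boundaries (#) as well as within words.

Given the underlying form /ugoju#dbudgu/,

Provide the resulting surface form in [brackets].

/d/ before /b/ (labial) → [b]
/d/ before /g/ (velar) → [g]

[ugoju#bbuggu]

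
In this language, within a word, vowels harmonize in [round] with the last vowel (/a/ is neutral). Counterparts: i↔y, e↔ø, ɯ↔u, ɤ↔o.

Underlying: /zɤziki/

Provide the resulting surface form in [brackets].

[zɤziki]

no segment meets the rule's conditions; no change.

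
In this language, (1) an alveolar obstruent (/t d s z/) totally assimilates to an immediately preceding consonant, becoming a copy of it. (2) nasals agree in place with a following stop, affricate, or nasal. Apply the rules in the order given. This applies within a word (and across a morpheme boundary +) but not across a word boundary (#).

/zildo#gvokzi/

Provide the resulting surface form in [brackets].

Rule 1: /d/ after /l/ → [l] (total assimilation)
Rule 1: /z/ after /k/ → [k] (total assimilation)
After rule 1: zillo#gvokki
Rule 2: no segment meets the rule's conditions; no change.

[zillo#gvokki]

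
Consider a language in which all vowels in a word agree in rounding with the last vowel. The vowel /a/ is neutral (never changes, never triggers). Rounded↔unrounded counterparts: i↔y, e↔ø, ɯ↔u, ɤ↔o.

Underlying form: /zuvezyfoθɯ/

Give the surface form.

/u/ harmonizes with /ɯ/ ([-round]) → [ɯ]
/y/ harmonizes with /ɯ/ ([-round]) → [i]
/o/ harmonizes with /ɯ/ ([-round]) → [ɤ]

[zɯvezifɤθɯ]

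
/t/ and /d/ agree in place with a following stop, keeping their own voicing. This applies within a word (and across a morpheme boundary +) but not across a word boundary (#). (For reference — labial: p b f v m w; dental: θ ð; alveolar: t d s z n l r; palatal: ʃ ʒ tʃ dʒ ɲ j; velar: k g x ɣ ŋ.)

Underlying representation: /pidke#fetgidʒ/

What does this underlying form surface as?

/d/ before /k/ (velar) → [g]
/t/ before /g/ (velar) → [k]

[pigke#fekgidʒ]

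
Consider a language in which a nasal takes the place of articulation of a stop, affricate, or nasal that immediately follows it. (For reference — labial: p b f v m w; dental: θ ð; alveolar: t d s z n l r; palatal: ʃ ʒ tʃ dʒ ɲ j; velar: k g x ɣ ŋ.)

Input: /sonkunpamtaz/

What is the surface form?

/n/ before /k/ (velar) → [ŋ]
/n/ before /p/ (labial) → [m]
/m/ before /t/ (alveolar) → [n]

[soŋkumpantaz]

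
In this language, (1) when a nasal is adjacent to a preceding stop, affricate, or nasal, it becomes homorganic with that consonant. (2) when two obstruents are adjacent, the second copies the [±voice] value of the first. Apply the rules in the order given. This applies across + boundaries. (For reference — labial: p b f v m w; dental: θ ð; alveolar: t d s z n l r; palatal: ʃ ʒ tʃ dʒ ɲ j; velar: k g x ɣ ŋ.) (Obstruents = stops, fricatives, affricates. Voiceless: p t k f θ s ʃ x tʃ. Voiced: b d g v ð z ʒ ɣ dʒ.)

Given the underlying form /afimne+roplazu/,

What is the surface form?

Rule 1: /n/ after /m/ (labial) → [m]
After rule 1: afimme+roplazu
Rule 2: no segment meets the rule's conditions; no change.

[afimme+roplazu]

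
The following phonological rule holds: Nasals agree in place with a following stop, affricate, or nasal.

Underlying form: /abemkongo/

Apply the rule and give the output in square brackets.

/m/ before /k/ (velar) → [ŋ]
/n/ before /g/ (velar) → [ŋ]

[abeŋkoŋgo]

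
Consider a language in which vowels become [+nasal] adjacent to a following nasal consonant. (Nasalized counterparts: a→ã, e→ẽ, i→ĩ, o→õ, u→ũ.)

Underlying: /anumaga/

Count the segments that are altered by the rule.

/a/ before nasal /n/ → [ã]
/u/ before nasal /m/ → [ũ]
2 segments change.

2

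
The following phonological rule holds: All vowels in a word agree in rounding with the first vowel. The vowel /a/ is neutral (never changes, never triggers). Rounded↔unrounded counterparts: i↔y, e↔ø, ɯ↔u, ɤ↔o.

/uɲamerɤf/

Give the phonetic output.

[uɲamørof]

/e/ harmonizes with /u/ ([+round]) → [ø]
/ɤ/ harmonizes with /u/ ([+round]) → [o]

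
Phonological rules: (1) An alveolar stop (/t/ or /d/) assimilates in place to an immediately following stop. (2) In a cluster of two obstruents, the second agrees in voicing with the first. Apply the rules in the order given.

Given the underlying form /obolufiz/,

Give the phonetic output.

Rule 1: no segment meets the rule's conditions; no change.
After rule 1: obolufiz
Rule 2: no segment meets the rule's conditions; no change.

[obolufiz]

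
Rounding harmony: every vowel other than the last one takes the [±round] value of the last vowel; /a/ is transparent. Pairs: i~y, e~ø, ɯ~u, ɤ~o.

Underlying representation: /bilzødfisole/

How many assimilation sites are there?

2

/ø/ harmonizes with /e/ ([-round]) → [e]
/o/ harmonizes with /e/ ([-round]) → [ɤ]
2 segments change.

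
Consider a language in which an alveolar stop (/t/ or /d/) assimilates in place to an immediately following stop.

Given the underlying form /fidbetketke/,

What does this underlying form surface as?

[fibbekkekke]

/d/ before /b/ (labial) → [b]
/t/ before /k/ (velar) → [k]
/t/ before /k/ (velar) → [k]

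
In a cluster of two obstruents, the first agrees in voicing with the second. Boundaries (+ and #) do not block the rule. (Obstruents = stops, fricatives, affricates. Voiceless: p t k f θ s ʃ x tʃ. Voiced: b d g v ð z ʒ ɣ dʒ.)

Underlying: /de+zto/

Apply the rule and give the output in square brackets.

[de+sto]

/z/ before /t/ (voiceless) → [s]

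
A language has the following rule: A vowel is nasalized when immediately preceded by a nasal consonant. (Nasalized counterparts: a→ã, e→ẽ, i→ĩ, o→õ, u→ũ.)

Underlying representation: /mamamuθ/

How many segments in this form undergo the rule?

/a/ after nasal /m/ → [ã]
/a/ after nasal /m/ → [ã]
/u/ after nasal /m/ → [ũ]
3 segments change.

3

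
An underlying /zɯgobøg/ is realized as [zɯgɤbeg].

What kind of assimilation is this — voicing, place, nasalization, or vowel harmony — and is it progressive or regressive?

vowel harmony, progressive

/o/→[ɤ] /ø/→[e].
Vowels agree with the first vowel, so the harmony is progressive.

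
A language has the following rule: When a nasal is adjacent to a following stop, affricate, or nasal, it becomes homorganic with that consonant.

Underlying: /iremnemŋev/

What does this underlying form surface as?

[irenneŋŋev]

/m/ before /n/ (alveolar) → [n]
/m/ before /ŋ/ (velar) → [ŋ]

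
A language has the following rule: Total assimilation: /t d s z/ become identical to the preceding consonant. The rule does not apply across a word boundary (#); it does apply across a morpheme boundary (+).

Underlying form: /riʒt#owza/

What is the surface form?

[riʒʒ#owwa]

/t/ after /ʒ/ → [ʒ] (total assimilation)
/z/ after /w/ → [w] (total assimilation)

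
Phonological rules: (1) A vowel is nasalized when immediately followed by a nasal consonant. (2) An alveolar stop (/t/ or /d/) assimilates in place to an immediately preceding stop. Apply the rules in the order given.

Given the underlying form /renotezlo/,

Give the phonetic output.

[rẽnotezlo]

Rule 1: /e/ before nasal /n/ → [ẽ]
After rule 1: rẽnotezlo
Rule 2: no segment meets the rule's conditions; no change.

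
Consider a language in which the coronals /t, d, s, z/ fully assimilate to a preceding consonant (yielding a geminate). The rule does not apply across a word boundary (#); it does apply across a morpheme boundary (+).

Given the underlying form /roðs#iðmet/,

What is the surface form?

/s/ after /ð/ → [ð] (total assimilation)

[roðð#iðmet]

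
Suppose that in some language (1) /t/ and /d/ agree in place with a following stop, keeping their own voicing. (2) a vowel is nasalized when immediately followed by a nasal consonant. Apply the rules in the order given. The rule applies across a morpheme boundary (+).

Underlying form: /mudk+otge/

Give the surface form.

Rule 1: /d/ before /k/ (velar) → [g]
Rule 1: /t/ before /g/ (velar) → [k]
After rule 1: mugk+okge
Rule 2: no segment meets the rule's conditions; no change.

[mugk+okge]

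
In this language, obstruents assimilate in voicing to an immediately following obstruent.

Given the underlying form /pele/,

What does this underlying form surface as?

[pele]

no segment meets the rule's conditions; no change.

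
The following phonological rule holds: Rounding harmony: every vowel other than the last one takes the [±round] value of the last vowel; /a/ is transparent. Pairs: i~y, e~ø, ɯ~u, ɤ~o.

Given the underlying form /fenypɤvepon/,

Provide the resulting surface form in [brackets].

/e/ harmonizes with /o/ ([+round]) → [ø]
/ɤ/ harmonizes with /o/ ([+round]) → [o]
/e/ harmonizes with /o/ ([+round]) → [ø]

[fønypovøpon]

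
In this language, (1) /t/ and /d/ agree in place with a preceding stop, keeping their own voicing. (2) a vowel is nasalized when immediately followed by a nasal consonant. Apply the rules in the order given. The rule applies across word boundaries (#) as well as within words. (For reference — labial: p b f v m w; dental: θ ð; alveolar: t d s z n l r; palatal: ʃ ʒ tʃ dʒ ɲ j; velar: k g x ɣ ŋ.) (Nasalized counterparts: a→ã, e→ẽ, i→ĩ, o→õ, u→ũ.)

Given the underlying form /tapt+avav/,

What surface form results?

[tapp+avav]

Rule 1: /t/ after /p/ (labial) → [p]
After rule 1: tapp+avav
Rule 2: no segment meets the rule's conditions; no change.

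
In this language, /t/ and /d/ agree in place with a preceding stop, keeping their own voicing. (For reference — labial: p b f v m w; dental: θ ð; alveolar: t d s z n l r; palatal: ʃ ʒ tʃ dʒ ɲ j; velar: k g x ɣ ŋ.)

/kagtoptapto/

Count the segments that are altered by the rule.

3

/t/ after /g/ (velar) → [k]
/t/ after /p/ (labial) → [p]
/t/ after /p/ (labial) → [p]
3 segments change.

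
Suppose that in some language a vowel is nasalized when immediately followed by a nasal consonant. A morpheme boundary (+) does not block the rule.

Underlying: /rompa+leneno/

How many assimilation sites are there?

/o/ before nasal /m/ → [õ]
/e/ before nasal /n/ → [ẽ]
/e/ before nasal /n/ → [ẽ]
3 segments change.

3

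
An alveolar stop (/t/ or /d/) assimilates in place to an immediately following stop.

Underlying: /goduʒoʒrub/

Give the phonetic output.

no segment meets the rule's conditions; no change.

[goduʒoʒrub]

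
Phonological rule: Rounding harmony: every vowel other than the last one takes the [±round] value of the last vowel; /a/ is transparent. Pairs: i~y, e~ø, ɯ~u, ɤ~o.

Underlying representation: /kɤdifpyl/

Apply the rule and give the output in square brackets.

/ɤ/ harmonizes with /y/ ([+round]) → [o]
/i/ harmonizes with /y/ ([+round]) → [y]

[kodyfpyl]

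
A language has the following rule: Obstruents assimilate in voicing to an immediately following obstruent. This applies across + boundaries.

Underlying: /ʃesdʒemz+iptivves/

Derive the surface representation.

[ʃezdʒemz+iptivves]

/s/ before /dʒ/ (voiced) → [z]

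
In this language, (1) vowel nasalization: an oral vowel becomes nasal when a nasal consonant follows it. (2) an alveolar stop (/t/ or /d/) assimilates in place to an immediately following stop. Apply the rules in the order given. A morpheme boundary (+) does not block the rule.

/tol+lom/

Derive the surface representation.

[tol+lõm]

Rule 1: /o/ before nasal /m/ → [õ]
After rule 1: tol+lõm
Rule 2: no segment meets the rule's conditions; no change.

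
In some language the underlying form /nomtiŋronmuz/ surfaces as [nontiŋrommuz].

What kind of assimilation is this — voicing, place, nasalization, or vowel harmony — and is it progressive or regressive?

/m/→[n] /n/→[m].
Each target copies a feature from the following segment, so the direction is regressive.

place assimilation, regressive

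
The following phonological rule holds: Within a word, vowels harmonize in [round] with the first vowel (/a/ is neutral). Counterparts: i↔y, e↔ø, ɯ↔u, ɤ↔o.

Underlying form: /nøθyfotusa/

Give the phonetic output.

[nøθyfotusa]

no segment meets the rule's conditions; no change.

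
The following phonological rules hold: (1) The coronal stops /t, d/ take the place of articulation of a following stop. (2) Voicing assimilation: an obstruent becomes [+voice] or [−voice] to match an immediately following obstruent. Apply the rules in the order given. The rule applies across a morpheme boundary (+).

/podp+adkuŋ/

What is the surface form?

[popp+akkuŋ]

Rule 1: /d/ before /p/ (labial) → [b]
Rule 1: /d/ before /k/ (velar) → [g]
After rule 1: pobp+agkuŋ
Rule 2: /b/ before /p/ (voiceless) → [p]
Rule 2: /g/ before /k/ (voiceless) → [k]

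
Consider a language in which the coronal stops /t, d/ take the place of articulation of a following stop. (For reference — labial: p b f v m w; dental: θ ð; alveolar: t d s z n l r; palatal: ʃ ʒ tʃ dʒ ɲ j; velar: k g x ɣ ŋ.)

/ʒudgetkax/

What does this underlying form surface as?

[ʒuggekkax]

/d/ before /g/ (velar) → [g]
/t/ before /k/ (velar) → [k]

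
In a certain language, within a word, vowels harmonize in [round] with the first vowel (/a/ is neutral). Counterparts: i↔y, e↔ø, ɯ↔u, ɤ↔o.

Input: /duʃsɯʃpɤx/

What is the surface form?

/ɯ/ harmonizes with /u/ ([+round]) → [u]
/ɤ/ harmonizes with /u/ ([+round]) → [o]

[duʃsuʃpox]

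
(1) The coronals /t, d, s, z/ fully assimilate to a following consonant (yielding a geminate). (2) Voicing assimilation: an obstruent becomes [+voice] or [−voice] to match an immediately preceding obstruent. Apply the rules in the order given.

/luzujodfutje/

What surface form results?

[luzujoffujje]

Rule 1: /d/ before /f/ → [f] (total assimilation)
Rule 1: /t/ before /j/ → [j] (total assimilation)
After rule 1: luzujoffujje
Rule 2: no segment meets the rule's conditions; no change.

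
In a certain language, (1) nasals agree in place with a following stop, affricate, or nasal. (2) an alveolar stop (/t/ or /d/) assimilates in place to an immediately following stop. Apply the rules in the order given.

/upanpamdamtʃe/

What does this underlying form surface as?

[upampandaɲtʃe]

Rule 1: /n/ before /p/ (labial) → [m]
Rule 1: /m/ before /d/ (alveolar) → [n]
Rule 1: /m/ before /tʃ/ (palatal) → [ɲ]
After rule 1: upampandaɲtʃe
Rule 2: no segment meets the rule's conditions; no change.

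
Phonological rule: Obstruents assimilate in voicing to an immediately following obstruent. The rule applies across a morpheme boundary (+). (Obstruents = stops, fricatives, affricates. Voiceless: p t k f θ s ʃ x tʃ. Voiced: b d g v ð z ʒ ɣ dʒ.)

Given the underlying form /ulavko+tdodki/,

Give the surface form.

/v/ before /k/ (voiceless) → [f]
/t/ before /d/ (voiced) → [d]
/d/ before /k/ (voiceless) → [t]

[ulafko+ddotki]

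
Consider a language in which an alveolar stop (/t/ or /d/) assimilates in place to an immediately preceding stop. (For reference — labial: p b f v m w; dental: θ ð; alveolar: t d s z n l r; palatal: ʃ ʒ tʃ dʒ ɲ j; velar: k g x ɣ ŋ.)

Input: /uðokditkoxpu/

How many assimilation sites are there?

/d/ after /k/ (velar) → [g]
1 segment changes.

1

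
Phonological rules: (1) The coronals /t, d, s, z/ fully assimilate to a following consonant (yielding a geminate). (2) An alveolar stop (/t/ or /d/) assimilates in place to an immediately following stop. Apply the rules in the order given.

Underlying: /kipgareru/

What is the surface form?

[kipgareru]

Rule 1: no segment meets the rule's conditions; no change.
After rule 1: kipgareru
Rule 2: no segment meets the rule's conditions; no change.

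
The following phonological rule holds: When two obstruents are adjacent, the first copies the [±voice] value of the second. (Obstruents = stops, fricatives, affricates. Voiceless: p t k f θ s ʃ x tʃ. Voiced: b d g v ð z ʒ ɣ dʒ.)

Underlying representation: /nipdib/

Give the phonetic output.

[nibdib]

/p/ before /d/ (voiced) → [b]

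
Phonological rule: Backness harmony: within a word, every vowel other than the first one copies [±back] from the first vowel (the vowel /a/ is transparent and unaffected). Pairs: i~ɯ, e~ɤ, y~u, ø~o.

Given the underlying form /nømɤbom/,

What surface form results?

[nømebøm]

/ɤ/ harmonizes with /ø/ ([-back]) → [e]
/o/ harmonizes with /ø/ ([-back]) → [ø]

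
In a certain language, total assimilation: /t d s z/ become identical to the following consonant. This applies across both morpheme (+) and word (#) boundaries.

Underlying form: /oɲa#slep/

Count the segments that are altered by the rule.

1

/s/ before /l/ → [l] (total assimilation)
1 segment changes.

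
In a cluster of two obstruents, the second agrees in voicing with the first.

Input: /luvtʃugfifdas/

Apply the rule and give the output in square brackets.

[luvdʒugviftas]

/tʃ/ after /v/ (voiced) → [dʒ]
/f/ after /g/ (voiced) → [v]
/d/ after /f/ (voiceless) → [t]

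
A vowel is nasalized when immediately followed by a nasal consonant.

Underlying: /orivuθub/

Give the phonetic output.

[orivuθub]

no segment meets the rule's conditions; no change.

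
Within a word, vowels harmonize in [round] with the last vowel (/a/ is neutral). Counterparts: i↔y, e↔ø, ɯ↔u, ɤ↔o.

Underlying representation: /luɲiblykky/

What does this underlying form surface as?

/i/ harmonizes with /y/ ([+round]) → [y]

[luɲyblykky]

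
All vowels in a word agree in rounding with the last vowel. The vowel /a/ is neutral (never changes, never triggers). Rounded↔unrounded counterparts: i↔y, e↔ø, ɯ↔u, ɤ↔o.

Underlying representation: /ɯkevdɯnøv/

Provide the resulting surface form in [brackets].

/ɯ/ harmonizes with /ø/ ([+round]) → [u]
/e/ harmonizes with /ø/ ([+round]) → [ø]
/ɯ/ harmonizes with /ø/ ([+round]) → [u]

[ukøvdunøv]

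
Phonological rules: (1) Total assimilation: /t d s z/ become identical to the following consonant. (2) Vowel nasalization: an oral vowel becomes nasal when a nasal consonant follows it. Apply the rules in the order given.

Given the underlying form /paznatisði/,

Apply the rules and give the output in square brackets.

[pãnnatiðði]

Rule 1: /z/ before /n/ → [n] (total assimilation)
Rule 1: /s/ before /ð/ → [ð] (total assimilation)
After rule 1: pannatiðði
Rule 2: /a/ before nasal /n/ → [ã]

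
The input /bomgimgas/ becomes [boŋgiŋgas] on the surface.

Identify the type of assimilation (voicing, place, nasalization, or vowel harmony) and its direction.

/m/→[ŋ] /m/→[ŋ].
Each target copies a feature from the following segment, so the direction is regressive.

place assimilation, regressive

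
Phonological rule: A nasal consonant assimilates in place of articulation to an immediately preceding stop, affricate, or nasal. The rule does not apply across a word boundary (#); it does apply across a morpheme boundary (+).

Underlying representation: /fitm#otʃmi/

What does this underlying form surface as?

[fitn#otʃɲi]

/m/ after /t/ (alveolar) → [n]
/m/ after /tʃ/ (palatal) → [ɲ]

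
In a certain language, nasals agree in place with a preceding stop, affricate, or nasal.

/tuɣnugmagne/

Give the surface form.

/m/ after /g/ (velar) → [ŋ]
/n/ after /g/ (velar) → [ŋ]

[tuɣnugŋagŋe]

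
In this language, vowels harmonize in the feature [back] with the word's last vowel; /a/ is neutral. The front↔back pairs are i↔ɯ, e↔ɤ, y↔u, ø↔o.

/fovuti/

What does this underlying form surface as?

/o/ harmonizes with /i/ ([-back]) → [ø]
/u/ harmonizes with /i/ ([-back]) → [y]

[føvyti]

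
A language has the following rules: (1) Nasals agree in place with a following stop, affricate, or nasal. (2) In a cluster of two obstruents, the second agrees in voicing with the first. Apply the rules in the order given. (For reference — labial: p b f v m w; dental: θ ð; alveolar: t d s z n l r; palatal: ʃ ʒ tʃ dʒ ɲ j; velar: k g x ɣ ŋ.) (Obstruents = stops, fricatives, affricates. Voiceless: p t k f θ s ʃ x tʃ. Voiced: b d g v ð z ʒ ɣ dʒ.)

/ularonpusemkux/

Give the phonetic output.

Rule 1: /n/ before /p/ (labial) → [m]
Rule 1: /m/ before /k/ (velar) → [ŋ]
After rule 1: ularompuseŋkux
Rule 2: no segment meets the rule's conditions; no change.

[ularompuseŋkux]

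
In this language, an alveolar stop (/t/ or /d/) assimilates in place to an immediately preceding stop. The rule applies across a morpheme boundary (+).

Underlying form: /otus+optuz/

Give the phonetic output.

[otus+oppuz]

/t/ after /p/ (labial) → [p]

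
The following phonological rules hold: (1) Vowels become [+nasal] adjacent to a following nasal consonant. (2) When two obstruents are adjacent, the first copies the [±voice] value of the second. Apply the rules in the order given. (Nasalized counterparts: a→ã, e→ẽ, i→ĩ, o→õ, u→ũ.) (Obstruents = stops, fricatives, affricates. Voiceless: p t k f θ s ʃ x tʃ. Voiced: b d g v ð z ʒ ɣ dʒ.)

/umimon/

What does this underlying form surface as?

Rule 1: /u/ before nasal /m/ → [ũ]
Rule 1: /i/ before nasal /m/ → [ĩ]
Rule 1: /o/ before nasal /n/ → [õ]
After rule 1: ũmĩmõn
Rule 2: no segment meets the rule's conditions; no change.

[ũmĩmõn]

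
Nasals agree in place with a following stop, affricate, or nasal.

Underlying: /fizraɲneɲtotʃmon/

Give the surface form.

/ɲ/ before /n/ (alveolar) → [n]
/ɲ/ before /t/ (alveolar) → [n]

[fizrannentotʃmon]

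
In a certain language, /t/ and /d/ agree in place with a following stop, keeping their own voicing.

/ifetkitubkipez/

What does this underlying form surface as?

/t/ before /k/ (velar) → [k]

[ifekkitubkipez]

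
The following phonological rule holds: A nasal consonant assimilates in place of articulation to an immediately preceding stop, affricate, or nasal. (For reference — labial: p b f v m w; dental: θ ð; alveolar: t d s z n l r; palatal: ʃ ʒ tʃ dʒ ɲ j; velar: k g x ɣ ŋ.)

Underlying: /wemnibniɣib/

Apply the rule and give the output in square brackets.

/n/ after /m/ (labial) → [m]
/n/ after /b/ (labial) → [m]

[wemmibmiɣib]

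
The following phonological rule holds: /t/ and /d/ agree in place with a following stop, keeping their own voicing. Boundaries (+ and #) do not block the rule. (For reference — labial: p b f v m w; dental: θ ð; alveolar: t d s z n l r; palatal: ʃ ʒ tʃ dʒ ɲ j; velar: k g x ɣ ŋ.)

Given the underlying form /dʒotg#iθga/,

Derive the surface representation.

[dʒokg#iθga]

/t/ before /g/ (velar) → [k]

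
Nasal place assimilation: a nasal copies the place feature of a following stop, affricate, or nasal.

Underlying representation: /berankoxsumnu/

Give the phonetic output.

[beraŋkoxsunnu]

/n/ before /k/ (velar) → [ŋ]
/m/ before /n/ (alveolar) → [n]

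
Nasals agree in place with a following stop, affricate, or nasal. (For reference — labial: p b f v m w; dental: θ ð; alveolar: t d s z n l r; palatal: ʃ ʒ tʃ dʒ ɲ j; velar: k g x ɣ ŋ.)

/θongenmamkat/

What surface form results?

/n/ before /g/ (velar) → [ŋ]
/n/ before /m/ (labial) → [m]
/m/ before /k/ (velar) → [ŋ]

[θoŋgemmaŋkat]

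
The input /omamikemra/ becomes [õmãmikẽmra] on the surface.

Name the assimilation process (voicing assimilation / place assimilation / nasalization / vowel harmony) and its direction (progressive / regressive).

nasalization, regressive

/o/→[õ] /a/→[ã] /e/→[ẽ].
Each target copies a feature from the following segment, so the direction is regressive.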